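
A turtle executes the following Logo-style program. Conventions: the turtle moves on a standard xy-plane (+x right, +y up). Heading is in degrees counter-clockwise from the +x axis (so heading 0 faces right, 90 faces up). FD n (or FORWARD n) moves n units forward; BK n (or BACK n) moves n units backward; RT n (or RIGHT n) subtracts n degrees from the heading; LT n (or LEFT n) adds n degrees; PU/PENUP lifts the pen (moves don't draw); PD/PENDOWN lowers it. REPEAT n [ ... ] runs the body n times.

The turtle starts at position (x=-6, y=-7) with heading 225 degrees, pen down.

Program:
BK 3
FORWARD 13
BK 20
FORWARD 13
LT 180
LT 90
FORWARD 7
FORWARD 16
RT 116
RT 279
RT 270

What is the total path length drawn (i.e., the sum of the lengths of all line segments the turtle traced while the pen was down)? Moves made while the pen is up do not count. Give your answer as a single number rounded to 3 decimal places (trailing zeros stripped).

Executing turtle program step by step:
Start: pos=(-6,-7), heading=225, pen down
BK 3: (-6,-7) -> (-3.879,-4.879) [heading=225, draw]
FD 13: (-3.879,-4.879) -> (-13.071,-14.071) [heading=225, draw]
BK 20: (-13.071,-14.071) -> (1.071,0.071) [heading=225, draw]
FD 13: (1.071,0.071) -> (-8.121,-9.121) [heading=225, draw]
LT 180: heading 225 -> 45
LT 90: heading 45 -> 135
FD 7: (-8.121,-9.121) -> (-13.071,-4.172) [heading=135, draw]
FD 16: (-13.071,-4.172) -> (-24.385,7.142) [heading=135, draw]
RT 116: heading 135 -> 19
RT 279: heading 19 -> 100
RT 270: heading 100 -> 190
Final: pos=(-24.385,7.142), heading=190, 6 segment(s) drawn

Segment lengths:
  seg 1: (-6,-7) -> (-3.879,-4.879), length = 3
  seg 2: (-3.879,-4.879) -> (-13.071,-14.071), length = 13
  seg 3: (-13.071,-14.071) -> (1.071,0.071), length = 20
  seg 4: (1.071,0.071) -> (-8.121,-9.121), length = 13
  seg 5: (-8.121,-9.121) -> (-13.071,-4.172), length = 7
  seg 6: (-13.071,-4.172) -> (-24.385,7.142), length = 16
Total = 72

Answer: 72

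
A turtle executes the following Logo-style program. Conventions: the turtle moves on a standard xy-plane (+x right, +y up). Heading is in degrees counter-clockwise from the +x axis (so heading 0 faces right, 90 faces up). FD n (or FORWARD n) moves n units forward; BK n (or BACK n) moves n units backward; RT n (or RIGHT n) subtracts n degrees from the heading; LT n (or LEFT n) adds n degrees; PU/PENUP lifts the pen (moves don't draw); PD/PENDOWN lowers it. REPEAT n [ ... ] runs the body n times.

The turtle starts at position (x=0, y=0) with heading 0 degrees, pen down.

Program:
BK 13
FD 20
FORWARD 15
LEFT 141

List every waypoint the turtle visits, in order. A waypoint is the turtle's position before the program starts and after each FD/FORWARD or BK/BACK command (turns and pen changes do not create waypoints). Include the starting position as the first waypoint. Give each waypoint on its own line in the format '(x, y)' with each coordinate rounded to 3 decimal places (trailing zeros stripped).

Answer: (0, 0)
(-13, 0)
(7, 0)
(22, 0)

Derivation:
Executing turtle program step by step:
Start: pos=(0,0), heading=0, pen down
BK 13: (0,0) -> (-13,0) [heading=0, draw]
FD 20: (-13,0) -> (7,0) [heading=0, draw]
FD 15: (7,0) -> (22,0) [heading=0, draw]
LT 141: heading 0 -> 141
Final: pos=(22,0), heading=141, 3 segment(s) drawn
Waypoints (4 total):
(0, 0)
(-13, 0)
(7, 0)
(22, 0)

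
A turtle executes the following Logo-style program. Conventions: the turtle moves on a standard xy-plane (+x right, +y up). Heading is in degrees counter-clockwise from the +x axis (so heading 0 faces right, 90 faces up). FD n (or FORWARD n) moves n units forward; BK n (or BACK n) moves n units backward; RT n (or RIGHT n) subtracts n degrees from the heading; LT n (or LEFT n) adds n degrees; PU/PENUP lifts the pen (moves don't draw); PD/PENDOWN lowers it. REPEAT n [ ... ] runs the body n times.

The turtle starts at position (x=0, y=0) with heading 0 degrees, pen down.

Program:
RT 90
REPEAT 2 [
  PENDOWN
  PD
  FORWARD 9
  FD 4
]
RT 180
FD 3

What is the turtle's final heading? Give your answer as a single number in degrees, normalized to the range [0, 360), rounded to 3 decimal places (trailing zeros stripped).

Answer: 90

Derivation:
Executing turtle program step by step:
Start: pos=(0,0), heading=0, pen down
RT 90: heading 0 -> 270
REPEAT 2 [
  -- iteration 1/2 --
  PD: pen down
  PD: pen down
  FD 9: (0,0) -> (0,-9) [heading=270, draw]
  FD 4: (0,-9) -> (0,-13) [heading=270, draw]
  -- iteration 2/2 --
  PD: pen down
  PD: pen down
  FD 9: (0,-13) -> (0,-22) [heading=270, draw]
  FD 4: (0,-22) -> (0,-26) [heading=270, draw]
]
RT 180: heading 270 -> 90
FD 3: (0,-26) -> (0,-23) [heading=90, draw]
Final: pos=(0,-23), heading=90, 5 segment(s) drawn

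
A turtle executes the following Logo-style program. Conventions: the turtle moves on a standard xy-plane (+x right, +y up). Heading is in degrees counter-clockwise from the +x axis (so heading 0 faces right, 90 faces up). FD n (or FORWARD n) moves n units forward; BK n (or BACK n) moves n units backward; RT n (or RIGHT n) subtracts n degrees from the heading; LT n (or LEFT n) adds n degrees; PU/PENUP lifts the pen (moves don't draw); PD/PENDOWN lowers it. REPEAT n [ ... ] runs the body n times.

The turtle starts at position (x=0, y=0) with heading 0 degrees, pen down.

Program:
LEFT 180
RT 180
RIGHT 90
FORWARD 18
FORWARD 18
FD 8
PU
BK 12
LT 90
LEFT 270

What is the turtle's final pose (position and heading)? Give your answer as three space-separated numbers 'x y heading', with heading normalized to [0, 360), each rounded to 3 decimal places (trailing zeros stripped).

Answer: 0 -32 270

Derivation:
Executing turtle program step by step:
Start: pos=(0,0), heading=0, pen down
LT 180: heading 0 -> 180
RT 180: heading 180 -> 0
RT 90: heading 0 -> 270
FD 18: (0,0) -> (0,-18) [heading=270, draw]
FD 18: (0,-18) -> (0,-36) [heading=270, draw]
FD 8: (0,-36) -> (0,-44) [heading=270, draw]
PU: pen up
BK 12: (0,-44) -> (0,-32) [heading=270, move]
LT 90: heading 270 -> 0
LT 270: heading 0 -> 270
Final: pos=(0,-32), heading=270, 3 segment(s) drawn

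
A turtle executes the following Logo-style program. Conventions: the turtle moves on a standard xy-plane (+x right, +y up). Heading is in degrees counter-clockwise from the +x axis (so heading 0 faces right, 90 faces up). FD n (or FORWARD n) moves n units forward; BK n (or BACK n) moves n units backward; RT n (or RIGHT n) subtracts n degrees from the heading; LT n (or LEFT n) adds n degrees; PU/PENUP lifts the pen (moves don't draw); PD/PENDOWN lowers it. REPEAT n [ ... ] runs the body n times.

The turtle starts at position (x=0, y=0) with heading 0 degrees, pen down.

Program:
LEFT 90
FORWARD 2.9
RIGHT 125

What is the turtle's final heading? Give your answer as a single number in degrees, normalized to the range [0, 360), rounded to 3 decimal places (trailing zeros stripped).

Executing turtle program step by step:
Start: pos=(0,0), heading=0, pen down
LT 90: heading 0 -> 90
FD 2.9: (0,0) -> (0,2.9) [heading=90, draw]
RT 125: heading 90 -> 325
Final: pos=(0,2.9), heading=325, 1 segment(s) drawn

Answer: 325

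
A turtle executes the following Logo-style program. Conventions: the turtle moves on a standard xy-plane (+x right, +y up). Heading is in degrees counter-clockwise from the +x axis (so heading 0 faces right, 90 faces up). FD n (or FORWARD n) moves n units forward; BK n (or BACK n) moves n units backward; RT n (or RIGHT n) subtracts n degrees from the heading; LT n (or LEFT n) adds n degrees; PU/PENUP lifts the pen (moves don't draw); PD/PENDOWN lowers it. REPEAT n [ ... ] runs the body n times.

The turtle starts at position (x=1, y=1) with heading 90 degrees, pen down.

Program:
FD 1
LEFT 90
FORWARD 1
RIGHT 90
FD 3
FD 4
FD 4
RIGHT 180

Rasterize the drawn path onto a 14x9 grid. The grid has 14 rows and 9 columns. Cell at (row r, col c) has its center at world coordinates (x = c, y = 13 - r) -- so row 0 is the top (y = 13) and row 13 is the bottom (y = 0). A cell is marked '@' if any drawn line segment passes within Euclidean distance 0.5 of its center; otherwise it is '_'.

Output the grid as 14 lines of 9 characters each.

Segment 0: (1,1) -> (1,2)
Segment 1: (1,2) -> (0,2)
Segment 2: (0,2) -> (0,5)
Segment 3: (0,5) -> (0,9)
Segment 4: (0,9) -> (0,13)

Answer: @________
@________
@________
@________
@________
@________
@________
@________
@________
@________
@________
@@_______
_@_______
_________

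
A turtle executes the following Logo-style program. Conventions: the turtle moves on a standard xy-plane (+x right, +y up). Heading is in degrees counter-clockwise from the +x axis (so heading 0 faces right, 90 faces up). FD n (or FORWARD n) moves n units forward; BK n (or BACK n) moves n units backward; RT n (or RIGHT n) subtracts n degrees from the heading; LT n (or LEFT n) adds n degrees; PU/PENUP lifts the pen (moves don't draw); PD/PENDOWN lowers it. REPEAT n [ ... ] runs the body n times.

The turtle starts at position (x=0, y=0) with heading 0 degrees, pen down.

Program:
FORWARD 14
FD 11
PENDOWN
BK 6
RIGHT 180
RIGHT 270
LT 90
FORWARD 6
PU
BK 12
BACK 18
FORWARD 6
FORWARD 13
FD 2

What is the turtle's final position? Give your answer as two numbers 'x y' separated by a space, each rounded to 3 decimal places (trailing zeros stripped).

Answer: 16 0

Derivation:
Executing turtle program step by step:
Start: pos=(0,0), heading=0, pen down
FD 14: (0,0) -> (14,0) [heading=0, draw]
FD 11: (14,0) -> (25,0) [heading=0, draw]
PD: pen down
BK 6: (25,0) -> (19,0) [heading=0, draw]
RT 180: heading 0 -> 180
RT 270: heading 180 -> 270
LT 90: heading 270 -> 0
FD 6: (19,0) -> (25,0) [heading=0, draw]
PU: pen up
BK 12: (25,0) -> (13,0) [heading=0, move]
BK 18: (13,0) -> (-5,0) [heading=0, move]
FD 6: (-5,0) -> (1,0) [heading=0, move]
FD 13: (1,0) -> (14,0) [heading=0, move]
FD 2: (14,0) -> (16,0) [heading=0, move]
Final: pos=(16,0), heading=0, 4 segment(s) drawn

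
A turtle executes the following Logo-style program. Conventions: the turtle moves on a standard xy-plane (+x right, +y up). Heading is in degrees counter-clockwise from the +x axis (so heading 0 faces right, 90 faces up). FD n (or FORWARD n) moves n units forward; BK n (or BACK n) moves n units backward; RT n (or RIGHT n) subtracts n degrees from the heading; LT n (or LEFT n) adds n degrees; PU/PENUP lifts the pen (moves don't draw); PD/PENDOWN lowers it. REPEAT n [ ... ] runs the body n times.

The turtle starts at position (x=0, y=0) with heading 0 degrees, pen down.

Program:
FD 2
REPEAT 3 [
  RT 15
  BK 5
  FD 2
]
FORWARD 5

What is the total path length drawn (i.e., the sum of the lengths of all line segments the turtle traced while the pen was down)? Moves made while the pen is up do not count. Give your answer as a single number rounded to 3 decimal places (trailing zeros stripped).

Answer: 28

Derivation:
Executing turtle program step by step:
Start: pos=(0,0), heading=0, pen down
FD 2: (0,0) -> (2,0) [heading=0, draw]
REPEAT 3 [
  -- iteration 1/3 --
  RT 15: heading 0 -> 345
  BK 5: (2,0) -> (-2.83,1.294) [heading=345, draw]
  FD 2: (-2.83,1.294) -> (-0.898,0.776) [heading=345, draw]
  -- iteration 2/3 --
  RT 15: heading 345 -> 330
  BK 5: (-0.898,0.776) -> (-5.228,3.276) [heading=330, draw]
  FD 2: (-5.228,3.276) -> (-3.496,2.276) [heading=330, draw]
  -- iteration 3/3 --
  RT 15: heading 330 -> 315
  BK 5: (-3.496,2.276) -> (-7.031,5.812) [heading=315, draw]
  FD 2: (-7.031,5.812) -> (-5.617,4.398) [heading=315, draw]
]
FD 5: (-5.617,4.398) -> (-2.082,0.862) [heading=315, draw]
Final: pos=(-2.082,0.862), heading=315, 8 segment(s) drawn

Segment lengths:
  seg 1: (0,0) -> (2,0), length = 2
  seg 2: (2,0) -> (-2.83,1.294), length = 5
  seg 3: (-2.83,1.294) -> (-0.898,0.776), length = 2
  seg 4: (-0.898,0.776) -> (-5.228,3.276), length = 5
  seg 5: (-5.228,3.276) -> (-3.496,2.276), length = 2
  seg 6: (-3.496,2.276) -> (-7.031,5.812), length = 5
  seg 7: (-7.031,5.812) -> (-5.617,4.398), length = 2
  seg 8: (-5.617,4.398) -> (-2.082,0.862), length = 5
Total = 28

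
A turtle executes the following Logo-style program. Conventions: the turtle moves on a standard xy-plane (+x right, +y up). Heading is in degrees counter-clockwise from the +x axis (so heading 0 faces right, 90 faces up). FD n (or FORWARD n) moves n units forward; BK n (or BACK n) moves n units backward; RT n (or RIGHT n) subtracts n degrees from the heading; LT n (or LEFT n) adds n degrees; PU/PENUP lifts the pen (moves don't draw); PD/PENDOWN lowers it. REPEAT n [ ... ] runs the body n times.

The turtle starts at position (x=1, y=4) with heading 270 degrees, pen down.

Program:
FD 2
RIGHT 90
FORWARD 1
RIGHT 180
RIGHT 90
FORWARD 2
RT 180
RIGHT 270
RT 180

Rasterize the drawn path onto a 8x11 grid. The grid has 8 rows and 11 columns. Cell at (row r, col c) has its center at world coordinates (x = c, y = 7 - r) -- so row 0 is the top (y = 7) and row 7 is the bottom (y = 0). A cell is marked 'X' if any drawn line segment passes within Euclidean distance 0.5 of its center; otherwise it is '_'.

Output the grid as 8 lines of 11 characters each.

Segment 0: (1,4) -> (1,2)
Segment 1: (1,2) -> (-0,2)
Segment 2: (-0,2) -> (-0,0)

Answer: ___________
___________
___________
_X_________
_X_________
XX_________
X__________
X__________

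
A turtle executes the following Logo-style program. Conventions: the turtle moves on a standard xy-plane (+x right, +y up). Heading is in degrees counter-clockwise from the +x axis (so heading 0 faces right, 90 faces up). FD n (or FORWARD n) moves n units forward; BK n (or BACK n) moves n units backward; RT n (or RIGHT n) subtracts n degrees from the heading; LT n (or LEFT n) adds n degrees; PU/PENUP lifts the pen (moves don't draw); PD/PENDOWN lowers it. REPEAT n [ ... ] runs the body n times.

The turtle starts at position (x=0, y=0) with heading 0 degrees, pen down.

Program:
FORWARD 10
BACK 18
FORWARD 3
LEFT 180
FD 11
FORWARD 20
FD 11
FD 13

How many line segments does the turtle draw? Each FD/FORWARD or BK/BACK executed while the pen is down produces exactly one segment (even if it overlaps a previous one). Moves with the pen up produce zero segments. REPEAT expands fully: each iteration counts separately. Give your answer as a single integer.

Executing turtle program step by step:
Start: pos=(0,0), heading=0, pen down
FD 10: (0,0) -> (10,0) [heading=0, draw]
BK 18: (10,0) -> (-8,0) [heading=0, draw]
FD 3: (-8,0) -> (-5,0) [heading=0, draw]
LT 180: heading 0 -> 180
FD 11: (-5,0) -> (-16,0) [heading=180, draw]
FD 20: (-16,0) -> (-36,0) [heading=180, draw]
FD 11: (-36,0) -> (-47,0) [heading=180, draw]
FD 13: (-47,0) -> (-60,0) [heading=180, draw]
Final: pos=(-60,0), heading=180, 7 segment(s) drawn
Segments drawn: 7

Answer: 7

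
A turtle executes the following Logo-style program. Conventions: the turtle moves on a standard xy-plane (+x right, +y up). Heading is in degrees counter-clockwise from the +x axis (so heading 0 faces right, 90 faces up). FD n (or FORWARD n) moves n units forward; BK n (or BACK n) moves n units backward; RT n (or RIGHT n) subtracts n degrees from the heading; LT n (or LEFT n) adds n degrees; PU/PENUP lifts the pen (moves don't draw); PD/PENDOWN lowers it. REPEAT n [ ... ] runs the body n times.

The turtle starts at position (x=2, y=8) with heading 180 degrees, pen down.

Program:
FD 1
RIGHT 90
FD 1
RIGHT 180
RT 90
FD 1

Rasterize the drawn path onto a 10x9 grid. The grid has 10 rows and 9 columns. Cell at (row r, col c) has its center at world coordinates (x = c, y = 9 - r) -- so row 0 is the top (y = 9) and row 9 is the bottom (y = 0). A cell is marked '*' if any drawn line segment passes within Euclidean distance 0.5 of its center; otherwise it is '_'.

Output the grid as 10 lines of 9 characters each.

Answer: **_______
_**______
_________
_________
_________
_________
_________
_________
_________
_________

Derivation:
Segment 0: (2,8) -> (1,8)
Segment 1: (1,8) -> (1,9)
Segment 2: (1,9) -> (0,9)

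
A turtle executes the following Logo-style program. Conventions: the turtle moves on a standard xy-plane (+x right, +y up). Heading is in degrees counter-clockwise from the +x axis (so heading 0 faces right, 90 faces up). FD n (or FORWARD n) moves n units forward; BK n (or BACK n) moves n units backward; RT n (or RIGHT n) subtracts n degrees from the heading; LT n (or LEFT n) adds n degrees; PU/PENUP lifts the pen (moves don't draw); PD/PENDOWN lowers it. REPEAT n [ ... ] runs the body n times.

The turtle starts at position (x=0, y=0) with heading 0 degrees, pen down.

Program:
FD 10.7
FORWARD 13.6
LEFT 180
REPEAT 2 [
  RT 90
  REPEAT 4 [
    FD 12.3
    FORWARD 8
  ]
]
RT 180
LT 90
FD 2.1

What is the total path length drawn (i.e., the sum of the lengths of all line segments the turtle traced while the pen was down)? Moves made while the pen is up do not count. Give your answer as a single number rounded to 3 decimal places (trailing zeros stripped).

Answer: 188.8

Derivation:
Executing turtle program step by step:
Start: pos=(0,0), heading=0, pen down
FD 10.7: (0,0) -> (10.7,0) [heading=0, draw]
FD 13.6: (10.7,0) -> (24.3,0) [heading=0, draw]
LT 180: heading 0 -> 180
REPEAT 2 [
  -- iteration 1/2 --
  RT 90: heading 180 -> 90
  REPEAT 4 [
    -- iteration 1/4 --
    FD 12.3: (24.3,0) -> (24.3,12.3) [heading=90, draw]
    FD 8: (24.3,12.3) -> (24.3,20.3) [heading=90, draw]
    -- iteration 2/4 --
    FD 12.3: (24.3,20.3) -> (24.3,32.6) [heading=90, draw]
    FD 8: (24.3,32.6) -> (24.3,40.6) [heading=90, draw]
    -- iteration 3/4 --
    FD 12.3: (24.3,40.6) -> (24.3,52.9) [heading=90, draw]
    FD 8: (24.3,52.9) -> (24.3,60.9) [heading=90, draw]
    -- iteration 4/4 --
    FD 12.3: (24.3,60.9) -> (24.3,73.2) [heading=90, draw]
    FD 8: (24.3,73.2) -> (24.3,81.2) [heading=90, draw]
  ]
  -- iteration 2/2 --
  RT 90: heading 90 -> 0
  REPEAT 4 [
    -- iteration 1/4 --
    FD 12.3: (24.3,81.2) -> (36.6,81.2) [heading=0, draw]
    FD 8: (36.6,81.2) -> (44.6,81.2) [heading=0, draw]
    -- iteration 2/4 --
    FD 12.3: (44.6,81.2) -> (56.9,81.2) [heading=0, draw]
    FD 8: (56.9,81.2) -> (64.9,81.2) [heading=0, draw]
    -- iteration 3/4 --
    FD 12.3: (64.9,81.2) -> (77.2,81.2) [heading=0, draw]
    FD 8: (77.2,81.2) -> (85.2,81.2) [heading=0, draw]
    -- iteration 4/4 --
    FD 12.3: (85.2,81.2) -> (97.5,81.2) [heading=0, draw]
    FD 8: (97.5,81.2) -> (105.5,81.2) [heading=0, draw]
  ]
]
RT 180: heading 0 -> 180
LT 90: heading 180 -> 270
FD 2.1: (105.5,81.2) -> (105.5,79.1) [heading=270, draw]
Final: pos=(105.5,79.1), heading=270, 19 segment(s) drawn

Segment lengths:
  seg 1: (0,0) -> (10.7,0), length = 10.7
  seg 2: (10.7,0) -> (24.3,0), length = 13.6
  seg 3: (24.3,0) -> (24.3,12.3), length = 12.3
  seg 4: (24.3,12.3) -> (24.3,20.3), length = 8
  seg 5: (24.3,20.3) -> (24.3,32.6), length = 12.3
  seg 6: (24.3,32.6) -> (24.3,40.6), length = 8
  seg 7: (24.3,40.6) -> (24.3,52.9), length = 12.3
  seg 8: (24.3,52.9) -> (24.3,60.9), length = 8
  seg 9: (24.3,60.9) -> (24.3,73.2), length = 12.3
  seg 10: (24.3,73.2) -> (24.3,81.2), length = 8
  seg 11: (24.3,81.2) -> (36.6,81.2), length = 12.3
  seg 12: (36.6,81.2) -> (44.6,81.2), length = 8
  seg 13: (44.6,81.2) -> (56.9,81.2), length = 12.3
  seg 14: (56.9,81.2) -> (64.9,81.2), length = 8
  seg 15: (64.9,81.2) -> (77.2,81.2), length = 12.3
  seg 16: (77.2,81.2) -> (85.2,81.2), length = 8
  seg 17: (85.2,81.2) -> (97.5,81.2), length = 12.3
  seg 18: (97.5,81.2) -> (105.5,81.2), length = 8
  seg 19: (105.5,81.2) -> (105.5,79.1), length = 2.1
Total = 188.8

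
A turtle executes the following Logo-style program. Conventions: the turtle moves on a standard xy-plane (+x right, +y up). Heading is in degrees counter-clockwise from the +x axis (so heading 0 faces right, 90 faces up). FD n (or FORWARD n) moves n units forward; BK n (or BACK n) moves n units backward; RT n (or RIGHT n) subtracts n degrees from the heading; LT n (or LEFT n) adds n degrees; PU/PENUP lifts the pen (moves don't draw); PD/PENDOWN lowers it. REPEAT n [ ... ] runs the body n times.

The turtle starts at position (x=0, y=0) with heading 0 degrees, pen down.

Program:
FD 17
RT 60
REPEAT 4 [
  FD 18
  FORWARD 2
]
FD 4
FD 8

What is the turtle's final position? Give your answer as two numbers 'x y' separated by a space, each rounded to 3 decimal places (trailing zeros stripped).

Executing turtle program step by step:
Start: pos=(0,0), heading=0, pen down
FD 17: (0,0) -> (17,0) [heading=0, draw]
RT 60: heading 0 -> 300
REPEAT 4 [
  -- iteration 1/4 --
  FD 18: (17,0) -> (26,-15.588) [heading=300, draw]
  FD 2: (26,-15.588) -> (27,-17.321) [heading=300, draw]
  -- iteration 2/4 --
  FD 18: (27,-17.321) -> (36,-32.909) [heading=300, draw]
  FD 2: (36,-32.909) -> (37,-34.641) [heading=300, draw]
  -- iteration 3/4 --
  FD 18: (37,-34.641) -> (46,-50.229) [heading=300, draw]
  FD 2: (46,-50.229) -> (47,-51.962) [heading=300, draw]
  -- iteration 4/4 --
  FD 18: (47,-51.962) -> (56,-67.55) [heading=300, draw]
  FD 2: (56,-67.55) -> (57,-69.282) [heading=300, draw]
]
FD 4: (57,-69.282) -> (59,-72.746) [heading=300, draw]
FD 8: (59,-72.746) -> (63,-79.674) [heading=300, draw]
Final: pos=(63,-79.674), heading=300, 11 segment(s) drawn

Answer: 63 -79.674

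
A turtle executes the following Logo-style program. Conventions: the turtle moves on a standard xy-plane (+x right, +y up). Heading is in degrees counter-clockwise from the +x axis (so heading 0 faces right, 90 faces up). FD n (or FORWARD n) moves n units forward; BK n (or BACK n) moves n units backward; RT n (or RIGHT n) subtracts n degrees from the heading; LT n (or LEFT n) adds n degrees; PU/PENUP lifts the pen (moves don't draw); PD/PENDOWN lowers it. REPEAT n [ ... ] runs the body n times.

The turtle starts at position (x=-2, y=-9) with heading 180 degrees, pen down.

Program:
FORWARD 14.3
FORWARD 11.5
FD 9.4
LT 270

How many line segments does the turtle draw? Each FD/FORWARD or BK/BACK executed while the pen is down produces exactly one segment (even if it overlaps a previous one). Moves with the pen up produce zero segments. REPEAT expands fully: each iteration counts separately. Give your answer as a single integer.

Executing turtle program step by step:
Start: pos=(-2,-9), heading=180, pen down
FD 14.3: (-2,-9) -> (-16.3,-9) [heading=180, draw]
FD 11.5: (-16.3,-9) -> (-27.8,-9) [heading=180, draw]
FD 9.4: (-27.8,-9) -> (-37.2,-9) [heading=180, draw]
LT 270: heading 180 -> 90
Final: pos=(-37.2,-9), heading=90, 3 segment(s) drawn
Segments drawn: 3

Answer: 3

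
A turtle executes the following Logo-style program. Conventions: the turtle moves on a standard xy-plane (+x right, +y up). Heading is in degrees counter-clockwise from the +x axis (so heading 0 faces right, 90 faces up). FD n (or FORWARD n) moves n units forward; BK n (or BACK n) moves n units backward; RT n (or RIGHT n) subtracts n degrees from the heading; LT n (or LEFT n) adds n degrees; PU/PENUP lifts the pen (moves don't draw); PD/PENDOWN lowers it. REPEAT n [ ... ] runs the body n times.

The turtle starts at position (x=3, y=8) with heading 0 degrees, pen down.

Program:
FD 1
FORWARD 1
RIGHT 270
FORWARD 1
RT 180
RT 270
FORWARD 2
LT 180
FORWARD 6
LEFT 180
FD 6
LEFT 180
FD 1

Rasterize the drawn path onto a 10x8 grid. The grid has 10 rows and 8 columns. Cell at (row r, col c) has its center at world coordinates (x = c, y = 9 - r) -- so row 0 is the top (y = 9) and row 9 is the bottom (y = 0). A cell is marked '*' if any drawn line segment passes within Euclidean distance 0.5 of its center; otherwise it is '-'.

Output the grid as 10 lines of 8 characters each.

Segment 0: (3,8) -> (4,8)
Segment 1: (4,8) -> (5,8)
Segment 2: (5,8) -> (5,9)
Segment 3: (5,9) -> (7,9)
Segment 4: (7,9) -> (1,9)
Segment 5: (1,9) -> (7,9)
Segment 6: (7,9) -> (6,9)

Answer: -*******
---***--
--------
--------
--------
--------
--------
--------
--------
--------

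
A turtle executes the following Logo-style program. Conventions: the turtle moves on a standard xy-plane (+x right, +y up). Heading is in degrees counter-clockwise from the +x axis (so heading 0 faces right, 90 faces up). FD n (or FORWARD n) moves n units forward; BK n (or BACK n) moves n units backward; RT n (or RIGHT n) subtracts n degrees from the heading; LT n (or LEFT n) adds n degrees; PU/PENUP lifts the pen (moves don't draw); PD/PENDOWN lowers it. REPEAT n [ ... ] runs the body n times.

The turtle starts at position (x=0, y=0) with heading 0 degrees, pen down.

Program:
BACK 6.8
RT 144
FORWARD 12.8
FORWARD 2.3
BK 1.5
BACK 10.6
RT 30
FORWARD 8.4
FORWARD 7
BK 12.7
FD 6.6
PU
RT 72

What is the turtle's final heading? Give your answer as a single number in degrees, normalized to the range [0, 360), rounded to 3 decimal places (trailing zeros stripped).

Answer: 114

Derivation:
Executing turtle program step by step:
Start: pos=(0,0), heading=0, pen down
BK 6.8: (0,0) -> (-6.8,0) [heading=0, draw]
RT 144: heading 0 -> 216
FD 12.8: (-6.8,0) -> (-17.155,-7.524) [heading=216, draw]
FD 2.3: (-17.155,-7.524) -> (-19.016,-8.876) [heading=216, draw]
BK 1.5: (-19.016,-8.876) -> (-17.803,-7.994) [heading=216, draw]
BK 10.6: (-17.803,-7.994) -> (-9.227,-1.763) [heading=216, draw]
RT 30: heading 216 -> 186
FD 8.4: (-9.227,-1.763) -> (-17.581,-2.641) [heading=186, draw]
FD 7: (-17.581,-2.641) -> (-24.543,-3.373) [heading=186, draw]
BK 12.7: (-24.543,-3.373) -> (-11.912,-2.046) [heading=186, draw]
FD 6.6: (-11.912,-2.046) -> (-18.476,-2.735) [heading=186, draw]
PU: pen up
RT 72: heading 186 -> 114
Final: pos=(-18.476,-2.735), heading=114, 9 segment(s) drawn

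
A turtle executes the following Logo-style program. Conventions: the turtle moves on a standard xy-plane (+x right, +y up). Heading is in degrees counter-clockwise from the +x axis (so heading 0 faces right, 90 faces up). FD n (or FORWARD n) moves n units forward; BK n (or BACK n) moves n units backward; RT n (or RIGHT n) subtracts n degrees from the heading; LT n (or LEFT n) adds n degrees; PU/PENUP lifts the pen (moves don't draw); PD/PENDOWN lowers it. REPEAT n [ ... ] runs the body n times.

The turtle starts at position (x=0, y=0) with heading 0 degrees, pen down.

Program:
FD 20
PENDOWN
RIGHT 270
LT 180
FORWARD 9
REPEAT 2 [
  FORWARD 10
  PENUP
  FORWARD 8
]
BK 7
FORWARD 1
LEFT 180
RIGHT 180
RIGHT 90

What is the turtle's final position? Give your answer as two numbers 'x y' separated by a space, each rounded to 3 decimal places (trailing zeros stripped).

Answer: 20 -39

Derivation:
Executing turtle program step by step:
Start: pos=(0,0), heading=0, pen down
FD 20: (0,0) -> (20,0) [heading=0, draw]
PD: pen down
RT 270: heading 0 -> 90
LT 180: heading 90 -> 270
FD 9: (20,0) -> (20,-9) [heading=270, draw]
REPEAT 2 [
  -- iteration 1/2 --
  FD 10: (20,-9) -> (20,-19) [heading=270, draw]
  PU: pen up
  FD 8: (20,-19) -> (20,-27) [heading=270, move]
  -- iteration 2/2 --
  FD 10: (20,-27) -> (20,-37) [heading=270, move]
  PU: pen up
  FD 8: (20,-37) -> (20,-45) [heading=270, move]
]
BK 7: (20,-45) -> (20,-38) [heading=270, move]
FD 1: (20,-38) -> (20,-39) [heading=270, move]
LT 180: heading 270 -> 90
RT 180: heading 90 -> 270
RT 90: heading 270 -> 180
Final: pos=(20,-39), heading=180, 3 segment(s) drawn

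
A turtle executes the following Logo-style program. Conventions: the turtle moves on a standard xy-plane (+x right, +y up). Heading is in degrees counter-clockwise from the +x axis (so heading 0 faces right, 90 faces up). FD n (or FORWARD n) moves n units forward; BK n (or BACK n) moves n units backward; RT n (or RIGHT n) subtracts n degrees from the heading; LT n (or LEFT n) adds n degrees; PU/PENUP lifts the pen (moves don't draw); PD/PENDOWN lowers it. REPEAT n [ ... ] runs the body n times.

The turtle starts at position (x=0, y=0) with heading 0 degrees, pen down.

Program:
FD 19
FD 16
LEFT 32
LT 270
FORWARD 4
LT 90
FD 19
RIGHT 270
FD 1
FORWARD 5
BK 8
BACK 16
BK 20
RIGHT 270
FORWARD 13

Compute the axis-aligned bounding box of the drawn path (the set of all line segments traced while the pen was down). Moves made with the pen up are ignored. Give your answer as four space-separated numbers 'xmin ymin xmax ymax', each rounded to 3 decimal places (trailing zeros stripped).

Executing turtle program step by step:
Start: pos=(0,0), heading=0, pen down
FD 19: (0,0) -> (19,0) [heading=0, draw]
FD 16: (19,0) -> (35,0) [heading=0, draw]
LT 32: heading 0 -> 32
LT 270: heading 32 -> 302
FD 4: (35,0) -> (37.12,-3.392) [heading=302, draw]
LT 90: heading 302 -> 32
FD 19: (37.12,-3.392) -> (53.233,6.676) [heading=32, draw]
RT 270: heading 32 -> 122
FD 1: (53.233,6.676) -> (52.703,7.524) [heading=122, draw]
FD 5: (52.703,7.524) -> (50.053,11.765) [heading=122, draw]
BK 8: (50.053,11.765) -> (54.292,4.98) [heading=122, draw]
BK 16: (54.292,4.98) -> (62.771,-8.589) [heading=122, draw]
BK 20: (62.771,-8.589) -> (73.37,-25.55) [heading=122, draw]
RT 270: heading 122 -> 212
FD 13: (73.37,-25.55) -> (62.345,-32.439) [heading=212, draw]
Final: pos=(62.345,-32.439), heading=212, 10 segment(s) drawn

Segment endpoints: x in {0, 19, 35, 37.12, 50.053, 52.703, 53.233, 54.292, 62.345, 62.771, 73.37}, y in {-32.439, -25.55, -8.589, -3.392, 0, 4.98, 6.676, 7.524, 11.765}
xmin=0, ymin=-32.439, xmax=73.37, ymax=11.765

Answer: 0 -32.439 73.37 11.765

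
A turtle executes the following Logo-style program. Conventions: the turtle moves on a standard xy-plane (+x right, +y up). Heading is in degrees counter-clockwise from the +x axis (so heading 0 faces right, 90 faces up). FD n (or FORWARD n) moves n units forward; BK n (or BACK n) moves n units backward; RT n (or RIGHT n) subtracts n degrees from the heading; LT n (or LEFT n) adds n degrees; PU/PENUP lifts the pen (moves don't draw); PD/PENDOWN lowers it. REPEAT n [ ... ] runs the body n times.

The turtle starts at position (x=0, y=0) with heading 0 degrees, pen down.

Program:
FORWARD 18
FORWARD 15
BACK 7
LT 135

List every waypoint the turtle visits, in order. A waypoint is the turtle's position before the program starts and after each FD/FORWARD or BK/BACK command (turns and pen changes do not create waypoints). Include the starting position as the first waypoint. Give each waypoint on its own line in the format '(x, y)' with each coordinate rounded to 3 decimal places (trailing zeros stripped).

Answer: (0, 0)
(18, 0)
(33, 0)
(26, 0)

Derivation:
Executing turtle program step by step:
Start: pos=(0,0), heading=0, pen down
FD 18: (0,0) -> (18,0) [heading=0, draw]
FD 15: (18,0) -> (33,0) [heading=0, draw]
BK 7: (33,0) -> (26,0) [heading=0, draw]
LT 135: heading 0 -> 135
Final: pos=(26,0), heading=135, 3 segment(s) drawn
Waypoints (4 total):
(0, 0)
(18, 0)
(33, 0)
(26, 0)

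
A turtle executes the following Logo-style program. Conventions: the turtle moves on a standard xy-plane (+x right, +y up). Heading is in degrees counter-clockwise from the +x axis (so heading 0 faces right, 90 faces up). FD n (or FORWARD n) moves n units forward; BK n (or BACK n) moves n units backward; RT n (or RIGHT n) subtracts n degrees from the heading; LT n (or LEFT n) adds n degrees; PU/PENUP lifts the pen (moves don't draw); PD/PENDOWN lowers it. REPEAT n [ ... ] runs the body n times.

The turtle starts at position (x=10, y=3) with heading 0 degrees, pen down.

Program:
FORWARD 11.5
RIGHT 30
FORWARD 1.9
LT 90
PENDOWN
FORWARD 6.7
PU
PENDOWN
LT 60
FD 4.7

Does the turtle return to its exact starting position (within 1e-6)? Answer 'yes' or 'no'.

Answer: no

Derivation:
Executing turtle program step by step:
Start: pos=(10,3), heading=0, pen down
FD 11.5: (10,3) -> (21.5,3) [heading=0, draw]
RT 30: heading 0 -> 330
FD 1.9: (21.5,3) -> (23.145,2.05) [heading=330, draw]
LT 90: heading 330 -> 60
PD: pen down
FD 6.7: (23.145,2.05) -> (26.495,7.852) [heading=60, draw]
PU: pen up
PD: pen down
LT 60: heading 60 -> 120
FD 4.7: (26.495,7.852) -> (24.145,11.923) [heading=120, draw]
Final: pos=(24.145,11.923), heading=120, 4 segment(s) drawn

Start position: (10, 3)
Final position: (24.145, 11.923)
Distance = 16.724; >= 1e-6 -> NOT closed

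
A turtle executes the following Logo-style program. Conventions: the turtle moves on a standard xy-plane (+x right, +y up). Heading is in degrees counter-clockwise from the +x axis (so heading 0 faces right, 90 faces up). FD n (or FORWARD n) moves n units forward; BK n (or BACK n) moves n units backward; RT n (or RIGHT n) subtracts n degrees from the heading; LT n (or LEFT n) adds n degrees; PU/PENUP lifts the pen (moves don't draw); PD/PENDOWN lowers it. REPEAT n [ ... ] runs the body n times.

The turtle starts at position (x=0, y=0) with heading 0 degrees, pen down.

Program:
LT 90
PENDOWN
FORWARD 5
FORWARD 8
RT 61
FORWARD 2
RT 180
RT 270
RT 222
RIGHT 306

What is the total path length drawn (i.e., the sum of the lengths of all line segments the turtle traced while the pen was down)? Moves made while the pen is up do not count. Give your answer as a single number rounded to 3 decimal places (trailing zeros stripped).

Answer: 15

Derivation:
Executing turtle program step by step:
Start: pos=(0,0), heading=0, pen down
LT 90: heading 0 -> 90
PD: pen down
FD 5: (0,0) -> (0,5) [heading=90, draw]
FD 8: (0,5) -> (0,13) [heading=90, draw]
RT 61: heading 90 -> 29
FD 2: (0,13) -> (1.749,13.97) [heading=29, draw]
RT 180: heading 29 -> 209
RT 270: heading 209 -> 299
RT 222: heading 299 -> 77
RT 306: heading 77 -> 131
Final: pos=(1.749,13.97), heading=131, 3 segment(s) drawn

Segment lengths:
  seg 1: (0,0) -> (0,5), length = 5
  seg 2: (0,5) -> (0,13), length = 8
  seg 3: (0,13) -> (1.749,13.97), length = 2
Total = 15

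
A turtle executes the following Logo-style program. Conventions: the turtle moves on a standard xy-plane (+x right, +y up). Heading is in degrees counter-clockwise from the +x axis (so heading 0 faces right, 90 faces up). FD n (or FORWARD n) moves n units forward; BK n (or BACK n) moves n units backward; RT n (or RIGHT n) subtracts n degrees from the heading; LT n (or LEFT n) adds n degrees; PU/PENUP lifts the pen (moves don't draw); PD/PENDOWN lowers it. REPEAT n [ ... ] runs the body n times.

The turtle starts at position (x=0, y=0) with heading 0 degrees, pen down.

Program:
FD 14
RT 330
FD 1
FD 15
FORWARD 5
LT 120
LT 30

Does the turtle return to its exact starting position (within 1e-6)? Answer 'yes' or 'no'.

Answer: no

Derivation:
Executing turtle program step by step:
Start: pos=(0,0), heading=0, pen down
FD 14: (0,0) -> (14,0) [heading=0, draw]
RT 330: heading 0 -> 30
FD 1: (14,0) -> (14.866,0.5) [heading=30, draw]
FD 15: (14.866,0.5) -> (27.856,8) [heading=30, draw]
FD 5: (27.856,8) -> (32.187,10.5) [heading=30, draw]
LT 120: heading 30 -> 150
LT 30: heading 150 -> 180
Final: pos=(32.187,10.5), heading=180, 4 segment(s) drawn

Start position: (0, 0)
Final position: (32.187, 10.5)
Distance = 33.856; >= 1e-6 -> NOT closed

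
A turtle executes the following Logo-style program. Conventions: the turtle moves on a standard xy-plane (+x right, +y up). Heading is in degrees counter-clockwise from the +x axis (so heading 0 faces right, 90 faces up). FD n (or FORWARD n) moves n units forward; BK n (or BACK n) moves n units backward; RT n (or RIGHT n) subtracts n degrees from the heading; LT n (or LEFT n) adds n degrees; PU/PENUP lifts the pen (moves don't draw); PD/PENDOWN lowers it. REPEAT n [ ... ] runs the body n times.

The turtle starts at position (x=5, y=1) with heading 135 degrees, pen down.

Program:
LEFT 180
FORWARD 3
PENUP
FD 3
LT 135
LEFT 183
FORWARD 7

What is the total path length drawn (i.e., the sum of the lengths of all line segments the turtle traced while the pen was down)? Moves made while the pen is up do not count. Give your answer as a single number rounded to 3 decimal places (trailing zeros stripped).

Answer: 3

Derivation:
Executing turtle program step by step:
Start: pos=(5,1), heading=135, pen down
LT 180: heading 135 -> 315
FD 3: (5,1) -> (7.121,-1.121) [heading=315, draw]
PU: pen up
FD 3: (7.121,-1.121) -> (9.243,-3.243) [heading=315, move]
LT 135: heading 315 -> 90
LT 183: heading 90 -> 273
FD 7: (9.243,-3.243) -> (9.609,-10.233) [heading=273, move]
Final: pos=(9.609,-10.233), heading=273, 1 segment(s) drawn

Segment lengths:
  seg 1: (5,1) -> (7.121,-1.121), length = 3
Total = 3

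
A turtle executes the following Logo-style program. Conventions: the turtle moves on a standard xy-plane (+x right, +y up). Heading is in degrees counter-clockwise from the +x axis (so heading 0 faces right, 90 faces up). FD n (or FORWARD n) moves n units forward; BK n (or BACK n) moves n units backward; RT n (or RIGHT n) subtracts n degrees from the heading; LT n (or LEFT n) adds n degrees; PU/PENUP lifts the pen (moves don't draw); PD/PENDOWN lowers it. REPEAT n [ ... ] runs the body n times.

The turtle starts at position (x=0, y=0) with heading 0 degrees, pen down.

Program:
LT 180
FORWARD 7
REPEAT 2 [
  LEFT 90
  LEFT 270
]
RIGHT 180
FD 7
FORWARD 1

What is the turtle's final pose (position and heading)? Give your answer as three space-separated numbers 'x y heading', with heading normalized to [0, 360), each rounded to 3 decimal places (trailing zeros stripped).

Answer: 1 0 0

Derivation:
Executing turtle program step by step:
Start: pos=(0,0), heading=0, pen down
LT 180: heading 0 -> 180
FD 7: (0,0) -> (-7,0) [heading=180, draw]
REPEAT 2 [
  -- iteration 1/2 --
  LT 90: heading 180 -> 270
  LT 270: heading 270 -> 180
  -- iteration 2/2 --
  LT 90: heading 180 -> 270
  LT 270: heading 270 -> 180
]
RT 180: heading 180 -> 0
FD 7: (-7,0) -> (0,0) [heading=0, draw]
FD 1: (0,0) -> (1,0) [heading=0, draw]
Final: pos=(1,0), heading=0, 3 segment(s) drawn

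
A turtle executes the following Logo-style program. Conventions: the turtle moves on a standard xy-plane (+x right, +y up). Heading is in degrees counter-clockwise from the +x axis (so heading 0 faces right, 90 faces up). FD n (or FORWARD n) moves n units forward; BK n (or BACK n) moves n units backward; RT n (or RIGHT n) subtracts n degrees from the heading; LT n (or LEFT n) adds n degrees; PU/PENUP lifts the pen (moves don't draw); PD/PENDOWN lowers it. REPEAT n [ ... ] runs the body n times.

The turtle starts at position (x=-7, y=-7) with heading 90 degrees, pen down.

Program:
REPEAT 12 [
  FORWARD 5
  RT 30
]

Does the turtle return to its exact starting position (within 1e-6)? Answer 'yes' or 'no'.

Executing turtle program step by step:
Start: pos=(-7,-7), heading=90, pen down
REPEAT 12 [
  -- iteration 1/12 --
  FD 5: (-7,-7) -> (-7,-2) [heading=90, draw]
  RT 30: heading 90 -> 60
  -- iteration 2/12 --
  FD 5: (-7,-2) -> (-4.5,2.33) [heading=60, draw]
  RT 30: heading 60 -> 30
  -- iteration 3/12 --
  FD 5: (-4.5,2.33) -> (-0.17,4.83) [heading=30, draw]
  RT 30: heading 30 -> 0
  -- iteration 4/12 --
  FD 5: (-0.17,4.83) -> (4.83,4.83) [heading=0, draw]
  RT 30: heading 0 -> 330
  -- iteration 5/12 --
  FD 5: (4.83,4.83) -> (9.16,2.33) [heading=330, draw]
  RT 30: heading 330 -> 300
  -- iteration 6/12 --
  FD 5: (9.16,2.33) -> (11.66,-2) [heading=300, draw]
  RT 30: heading 300 -> 270
  -- iteration 7/12 --
  FD 5: (11.66,-2) -> (11.66,-7) [heading=270, draw]
  RT 30: heading 270 -> 240
  -- iteration 8/12 --
  FD 5: (11.66,-7) -> (9.16,-11.33) [heading=240, draw]
  RT 30: heading 240 -> 210
  -- iteration 9/12 --
  FD 5: (9.16,-11.33) -> (4.83,-13.83) [heading=210, draw]
  RT 30: heading 210 -> 180
  -- iteration 10/12 --
  FD 5: (4.83,-13.83) -> (-0.17,-13.83) [heading=180, draw]
  RT 30: heading 180 -> 150
  -- iteration 11/12 --
  FD 5: (-0.17,-13.83) -> (-4.5,-11.33) [heading=150, draw]
  RT 30: heading 150 -> 120
  -- iteration 12/12 --
  FD 5: (-4.5,-11.33) -> (-7,-7) [heading=120, draw]
  RT 30: heading 120 -> 90
]
Final: pos=(-7,-7), heading=90, 12 segment(s) drawn

Start position: (-7, -7)
Final position: (-7, -7)
Distance = 0; < 1e-6 -> CLOSED

Answer: yes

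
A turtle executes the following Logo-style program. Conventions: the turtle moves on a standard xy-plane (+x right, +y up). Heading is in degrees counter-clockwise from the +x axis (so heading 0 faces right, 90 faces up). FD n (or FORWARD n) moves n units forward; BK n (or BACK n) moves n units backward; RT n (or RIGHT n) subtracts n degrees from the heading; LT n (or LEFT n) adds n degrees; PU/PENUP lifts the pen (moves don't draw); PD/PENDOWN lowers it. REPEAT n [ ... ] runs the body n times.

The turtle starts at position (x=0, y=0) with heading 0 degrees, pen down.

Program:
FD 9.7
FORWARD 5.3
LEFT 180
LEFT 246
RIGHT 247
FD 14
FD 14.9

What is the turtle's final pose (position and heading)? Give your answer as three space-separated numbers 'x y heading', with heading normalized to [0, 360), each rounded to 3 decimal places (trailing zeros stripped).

Answer: -13.896 0.504 179

Derivation:
Executing turtle program step by step:
Start: pos=(0,0), heading=0, pen down
FD 9.7: (0,0) -> (9.7,0) [heading=0, draw]
FD 5.3: (9.7,0) -> (15,0) [heading=0, draw]
LT 180: heading 0 -> 180
LT 246: heading 180 -> 66
RT 247: heading 66 -> 179
FD 14: (15,0) -> (1.002,0.244) [heading=179, draw]
FD 14.9: (1.002,0.244) -> (-13.896,0.504) [heading=179, draw]
Final: pos=(-13.896,0.504), heading=179, 4 segment(s) drawn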